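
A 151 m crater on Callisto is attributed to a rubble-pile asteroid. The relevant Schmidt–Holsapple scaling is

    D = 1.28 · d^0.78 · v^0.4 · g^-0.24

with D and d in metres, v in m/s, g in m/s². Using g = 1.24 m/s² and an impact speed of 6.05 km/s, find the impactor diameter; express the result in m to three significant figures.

Rearranging for d: d = [D / (1.28 · 6050^0.4 · 1.24^-0.24)]^(1/0.78).
6050^0.4 = 32.56
1.24^-0.24 = 0.9497
Denominator = 1.28 × 32.56 × 0.9497 = 39.58
D / 39.58 = 151 / 39.58 = 3.815
d = 3.815^(1/0.78) = 3.815^1.2821 = 5.566 m

d ≈ 5.57 m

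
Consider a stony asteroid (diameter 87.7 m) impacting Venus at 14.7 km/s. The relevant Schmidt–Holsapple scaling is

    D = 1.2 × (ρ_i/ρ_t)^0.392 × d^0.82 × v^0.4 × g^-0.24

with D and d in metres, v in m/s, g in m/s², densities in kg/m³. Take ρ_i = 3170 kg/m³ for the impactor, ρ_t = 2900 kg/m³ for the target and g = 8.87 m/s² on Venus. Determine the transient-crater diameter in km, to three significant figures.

In SI units: v = 14700 m/s.
(ρ_i/ρ_t)^0.392 = (3170/2900)^0.392 = 1.036
d^0.82 = 87.7^0.82 = 39.20
v^0.4 = 14700^0.4 = 46.44
g^-0.24 = 8.87^-0.24 = 0.5922
D = 1.2 × 1.036 × 39.20 × 46.44 × 0.5922 = 1340 m
   = 1.340 km

D ≈ 1.34 km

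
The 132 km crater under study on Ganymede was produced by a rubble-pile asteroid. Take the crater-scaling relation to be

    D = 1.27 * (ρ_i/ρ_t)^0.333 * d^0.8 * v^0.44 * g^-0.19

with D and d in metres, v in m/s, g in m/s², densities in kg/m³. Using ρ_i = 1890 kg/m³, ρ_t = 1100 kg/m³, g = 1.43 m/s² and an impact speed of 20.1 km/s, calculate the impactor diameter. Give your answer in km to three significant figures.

d ≈ 6.97 km

Rearranging for d: d = [D / (1.27 · (1890/1100)^0.333 · 20100^0.44 · 1.43^-0.19)]^(1/0.8).
D = 132000 m.
(1890/1100)^0.333 = 1.198
20100^0.44 = 78.24
1.43^-0.19 = 0.9343
Denominator = 1.27 × 1.198 × 78.24 × 0.9343 = 111.2
D / 111.2 = 132000 / 111.2 = 1187
d = 1187^(1/0.8) = 1187^1.25 = 6967 m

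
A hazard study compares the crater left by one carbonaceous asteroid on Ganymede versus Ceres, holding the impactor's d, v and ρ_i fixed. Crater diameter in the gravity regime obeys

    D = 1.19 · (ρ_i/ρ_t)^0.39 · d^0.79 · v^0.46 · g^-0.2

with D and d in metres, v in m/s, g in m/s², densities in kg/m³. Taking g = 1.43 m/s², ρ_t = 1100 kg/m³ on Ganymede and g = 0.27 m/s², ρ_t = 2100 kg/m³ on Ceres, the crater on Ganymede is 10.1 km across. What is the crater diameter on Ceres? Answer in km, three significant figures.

D ≈ 11.0 km

The impactor-only factors (d, v, ρ_i) cancel in the ratio, leaving D_Ceres/D_Ganymede = (g_Ceres/g_Ganymede)^-0.2 · (ρ_t,Ganymede/ρ_t,Ceres)^0.39.
(0.27/1.43)^-0.2 = 0.1888^-0.2 = 1.396
(1100/2100)^0.39 = 0.5238^0.39 = 0.7771
Ratio = 1.396 × 0.7771 = 1.085
D_Ceres = 1.085 × 10.1 km = 11.0 km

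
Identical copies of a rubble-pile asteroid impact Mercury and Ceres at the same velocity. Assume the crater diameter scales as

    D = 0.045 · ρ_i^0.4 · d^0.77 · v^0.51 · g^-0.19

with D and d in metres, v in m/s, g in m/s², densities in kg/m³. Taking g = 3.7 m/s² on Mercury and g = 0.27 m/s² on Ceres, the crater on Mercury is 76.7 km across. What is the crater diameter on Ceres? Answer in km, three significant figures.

All impactor-dependent factors cancel in the ratio, leaving D_Ceres/D_Mercury = (g_Ceres/g_Mercury)^-0.19.
(0.27/3.7)^-0.19 = 0.07297^-0.19 = 1.644
D_Ceres = 1.644 × 76.7 km = 126 km

D ≈ 126 km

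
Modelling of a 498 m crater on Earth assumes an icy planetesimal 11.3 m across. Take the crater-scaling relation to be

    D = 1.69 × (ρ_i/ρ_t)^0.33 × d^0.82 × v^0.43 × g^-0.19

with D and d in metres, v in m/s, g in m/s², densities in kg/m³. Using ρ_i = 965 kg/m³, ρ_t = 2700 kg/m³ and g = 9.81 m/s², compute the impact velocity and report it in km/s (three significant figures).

Rearranging for v: v = [D / (1.69 · (965/2700)^0.33 · 11.3^0.82 · 9.81^-0.19)]^(1/0.43).
(965/2700)^0.33 = 0.7121
11.3^0.82 = 7.303
9.81^-0.19 = 0.6480
Denominator = 1.69 × 0.7121 × 7.303 × 0.6480 = 5.695
D / 5.695 = 498 / 5.695 = 87.45
v = 87.45^(1/0.43) = 87.45^2.3256 = 32791 m/s

v ≈ 32.8 km/s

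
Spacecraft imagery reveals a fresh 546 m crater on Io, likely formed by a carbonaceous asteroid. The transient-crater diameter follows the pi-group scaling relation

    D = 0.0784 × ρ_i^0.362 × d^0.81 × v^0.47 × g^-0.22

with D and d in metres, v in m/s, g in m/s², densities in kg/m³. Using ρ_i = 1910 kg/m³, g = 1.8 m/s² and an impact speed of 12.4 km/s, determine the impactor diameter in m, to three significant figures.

d ≈ 9.38 m

Rearranging for d: d = [D / (0.0784 · 1910^0.362 · 12400^0.47 · 1.8^-0.22)]^(1/0.81).
1910^0.362 = 15.41
12400^0.47 = 83.93
1.8^-0.22 = 0.8787
Denominator = 0.0784 × 15.41 × 83.93 × 0.8787 = 89.10
D / 89.10 = 546 / 89.10 = 6.128
d = 6.128^(1/0.81) = 6.128^1.2346 = 9.376 m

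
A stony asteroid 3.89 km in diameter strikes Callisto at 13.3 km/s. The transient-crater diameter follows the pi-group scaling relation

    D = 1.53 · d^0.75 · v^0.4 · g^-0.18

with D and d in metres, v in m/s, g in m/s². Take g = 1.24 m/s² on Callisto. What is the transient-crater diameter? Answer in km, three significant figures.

D ≈ 32.4 km

In SI units: d = 3890 m, v = 13300 m/s.
d^0.75 = 3890^0.75 = 492.6
v^0.4 = 13300^0.4 = 44.62
g^-0.18 = 1.24^-0.18 = 0.9620
D = 1.53 × 492.6 × 44.62 × 0.9620 = 32351 m
   = 32.35 km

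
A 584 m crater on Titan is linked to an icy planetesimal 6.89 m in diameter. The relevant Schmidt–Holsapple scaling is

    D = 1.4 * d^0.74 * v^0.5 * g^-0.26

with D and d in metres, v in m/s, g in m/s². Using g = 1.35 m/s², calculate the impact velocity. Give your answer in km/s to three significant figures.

v ≈ 11.7 km/s

Rearranging for v: v = [D / (1.4 · 6.89^0.74 · 1.35^-0.26)]^(1/0.5).
6.89^0.74 = 4.171
1.35^-0.26 = 0.9249
Denominator = 1.4 × 4.171 × 0.9249 = 5.401
D / 5.401 = 584 / 5.401 = 108.1
v = 108.1^(1/0.5) = 108.1^2 = 11686 m/s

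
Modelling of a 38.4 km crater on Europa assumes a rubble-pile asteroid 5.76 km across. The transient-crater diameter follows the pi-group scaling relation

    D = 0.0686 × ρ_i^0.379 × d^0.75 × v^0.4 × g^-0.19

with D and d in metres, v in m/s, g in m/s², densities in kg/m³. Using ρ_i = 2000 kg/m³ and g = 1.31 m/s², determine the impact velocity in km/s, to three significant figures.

v ≈ 17.7 km/s

Rearranging for v: v = [D / (0.0686 · 2000^0.379 · 5760^0.75 · 1.31^-0.19)]^(1/0.4).
D = 38400 m.
2000^0.379 = 17.83
5760^0.75 = 661.2
1.31^-0.19 = 0.9500
Denominator = 0.0686 × 17.83 × 661.2 × 0.9500 = 768.3
D / 768.3 = 38400 / 768.3 = 49.98
v = 49.98^(1/0.4) = 49.98^2.5 = 17660 m/s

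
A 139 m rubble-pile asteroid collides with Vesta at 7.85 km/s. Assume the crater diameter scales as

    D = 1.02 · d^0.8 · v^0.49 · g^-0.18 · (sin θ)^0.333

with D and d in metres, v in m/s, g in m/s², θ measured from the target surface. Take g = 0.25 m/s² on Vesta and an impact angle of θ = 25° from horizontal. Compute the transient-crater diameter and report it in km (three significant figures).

In SI units: v = 7850 m/s.
d^0.8 = 139^0.8 = 51.81
v^0.49 = 7850^0.49 = 81.00
g^-0.18 = 0.25^-0.18 = 1.283
(sin 25°)^0.333 = 0.4226^0.333 = 0.7506
D = 1.02 × 51.81 × 81.00 × 1.283 × 0.7506 = 4122 m
   = 4.122 km

D ≈ 4.12 km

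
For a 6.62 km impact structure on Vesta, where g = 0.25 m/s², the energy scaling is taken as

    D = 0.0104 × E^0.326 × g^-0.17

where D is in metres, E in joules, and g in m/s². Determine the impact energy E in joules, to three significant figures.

Rearranging: E = [D / (0.0104 · g^-0.17)]^(1/0.326).
D = 6620 m.
g^-0.17 = 0.25^-0.17 = 1.266
D / (0.0104 × 1.266) = 6620 / (0.01317) = 5.027 × 10^5
E = (5.027 × 10^5)^3.0675 = 3.082 × 10^17 J

E ≈ 3.08 × 10^17 J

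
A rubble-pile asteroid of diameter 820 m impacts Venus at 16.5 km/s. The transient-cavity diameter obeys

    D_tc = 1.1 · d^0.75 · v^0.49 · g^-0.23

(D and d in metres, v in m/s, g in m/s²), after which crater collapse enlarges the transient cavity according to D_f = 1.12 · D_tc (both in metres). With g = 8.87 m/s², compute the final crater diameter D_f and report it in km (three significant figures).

v = 16500 m/s.
d^0.75 = 820^0.75 = 153.2
v^0.49 = 16500^0.49 = 116.6
g^-0.23 = 8.87^-0.23 = 0.6053
D_tc = 1.1 × 153.2 × 116.6 × 0.6053 = 11890 m
D_f = 1.12 × 11890 = 13317 m
     = 13.32 km

D_f ≈ 13.3 km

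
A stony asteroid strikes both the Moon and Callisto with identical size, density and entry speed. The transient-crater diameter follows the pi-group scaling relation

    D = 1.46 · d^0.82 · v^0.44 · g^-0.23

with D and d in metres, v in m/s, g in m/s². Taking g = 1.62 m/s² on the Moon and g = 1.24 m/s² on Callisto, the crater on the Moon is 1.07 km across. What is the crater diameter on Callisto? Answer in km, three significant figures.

All impactor-dependent factors cancel in the ratio, leaving D_Callisto/D_Moon = (g_Callisto/g_Moon)^-0.23.
(1.24/1.62)^-0.23 = 0.7654^-0.23 = 1.063
D_Callisto = 1.063 × 1.07 km = 1.14 km

D ≈ 1.14 km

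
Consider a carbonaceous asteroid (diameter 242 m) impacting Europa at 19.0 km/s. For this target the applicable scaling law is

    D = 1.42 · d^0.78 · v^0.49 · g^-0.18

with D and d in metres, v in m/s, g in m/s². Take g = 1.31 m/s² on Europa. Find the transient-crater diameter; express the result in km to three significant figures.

In SI units: v = 19000 m/s.
d^0.78 = 242^0.78 = 72.34
v^0.49 = 19000^0.49 = 124.9
g^-0.18 = 1.31^-0.18 = 0.9526
D = 1.42 × 72.34 × 124.9 × 0.9526 = 12222 m
   = 12.22 km

D ≈ 12.2 km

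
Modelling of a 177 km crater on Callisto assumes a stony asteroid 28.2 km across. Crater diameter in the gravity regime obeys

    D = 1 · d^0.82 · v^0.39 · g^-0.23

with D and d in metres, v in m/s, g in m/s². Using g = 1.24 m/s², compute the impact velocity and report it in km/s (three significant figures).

v ≈ 14.3 km/s

Rearranging for v: v = [D / (1 · 28200^0.82 · 1.24^-0.23)]^(1/0.39).
D = 177000 m.
28200^0.82 = 4459
1.24^-0.23 = 0.9517
Denominator = 1 × 4459 × 0.9517 = 4244
D / 4244 = 177000 / 4244 = 41.71
v = 41.71^(1/0.39) = 41.71^2.5641 = 14271 m/s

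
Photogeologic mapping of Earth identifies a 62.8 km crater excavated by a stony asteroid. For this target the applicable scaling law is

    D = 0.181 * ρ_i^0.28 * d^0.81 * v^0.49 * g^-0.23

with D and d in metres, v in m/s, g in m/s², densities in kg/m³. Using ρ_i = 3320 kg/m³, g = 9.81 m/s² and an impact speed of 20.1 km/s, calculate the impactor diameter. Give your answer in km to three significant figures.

Rearranging for d: d = [D / (0.181 · 3320^0.28 · 20100^0.49 · 9.81^-0.23)]^(1/0.81).
D = 62800 m.
3320^0.28 = 9.681
20100^0.49 = 128.4
9.81^-0.23 = 0.5914
Denominator = 0.181 × 9.681 × 128.4 × 0.5914 = 133.1
D / 133.1 = 62800 / 133.1 = 471.8
d = 471.8^(1/0.81) = 471.8^1.2346 = 2000 m

d ≈ 2.00 km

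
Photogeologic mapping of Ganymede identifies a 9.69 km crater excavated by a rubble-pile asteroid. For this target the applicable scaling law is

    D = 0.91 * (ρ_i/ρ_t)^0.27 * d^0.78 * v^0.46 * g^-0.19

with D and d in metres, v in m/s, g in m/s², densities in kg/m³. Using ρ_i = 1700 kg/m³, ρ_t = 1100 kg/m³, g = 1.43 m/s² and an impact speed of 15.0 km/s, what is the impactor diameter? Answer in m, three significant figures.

Rearranging for d: d = [D / (0.91 · (1700/1100)^0.27 · 15000^0.46 · 1.43^-0.19)]^(1/0.78).
D = 9690 m.
(1700/1100)^0.27 = 1.125
15000^0.46 = 83.37
1.43^-0.19 = 0.9343
Denominator = 0.91 × 1.125 × 83.37 × 0.9343 = 79.74
D / 79.74 = 9690 / 79.74 = 121.5
d = 121.5^(1/0.78) = 121.5^1.2821 = 470.6 m

d ≈ 471 m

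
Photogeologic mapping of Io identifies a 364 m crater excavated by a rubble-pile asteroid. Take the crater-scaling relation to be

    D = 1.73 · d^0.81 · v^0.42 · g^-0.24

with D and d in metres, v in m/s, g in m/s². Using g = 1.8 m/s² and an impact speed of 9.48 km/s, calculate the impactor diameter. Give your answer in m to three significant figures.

d ≈ 7.61 m

Rearranging for d: d = [D / (1.73 · 9480^0.42 · 1.8^-0.24)]^(1/0.81).
9480^0.42 = 46.80
1.8^-0.24 = 0.8684
Denominator = 1.73 × 46.80 × 0.8684 = 70.31
D / 70.31 = 364 / 70.31 = 5.177
d = 5.177^(1/0.81) = 5.177^1.2346 = 7.614 m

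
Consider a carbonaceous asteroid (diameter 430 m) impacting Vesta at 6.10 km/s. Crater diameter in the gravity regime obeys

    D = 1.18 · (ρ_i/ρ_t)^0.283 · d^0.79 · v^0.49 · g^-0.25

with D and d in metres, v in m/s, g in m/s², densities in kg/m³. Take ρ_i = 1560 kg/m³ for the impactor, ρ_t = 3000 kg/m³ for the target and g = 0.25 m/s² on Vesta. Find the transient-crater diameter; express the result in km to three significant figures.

D ≈ 11.9 km

In SI units: v = 6100 m/s.
(ρ_i/ρ_t)^0.283 = (1560/3000)^0.283 = 0.8311
d^0.79 = 430^0.79 = 120.3
v^0.49 = 6100^0.49 = 71.58
g^-0.25 = 0.25^-0.25 = 1.414
D = 1.18 × 0.8311 × 120.3 × 71.58 × 1.414 = 11941 m
   = 11.94 km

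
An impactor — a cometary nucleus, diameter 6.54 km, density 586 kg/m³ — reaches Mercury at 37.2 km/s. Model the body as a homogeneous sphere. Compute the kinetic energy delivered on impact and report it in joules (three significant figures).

E ≈ 5.94 × 10^22 J

d = 6540 m; v = 37200 m/s.
Mass m = (π/6) ρ d³ = (π/6) × 586 × (6540)³ = 8.583 × 10^13 kg
E = ½ m v² = 0.5 × 8.583 × 10^13 × (37200)² = 5.939 × 10^22 J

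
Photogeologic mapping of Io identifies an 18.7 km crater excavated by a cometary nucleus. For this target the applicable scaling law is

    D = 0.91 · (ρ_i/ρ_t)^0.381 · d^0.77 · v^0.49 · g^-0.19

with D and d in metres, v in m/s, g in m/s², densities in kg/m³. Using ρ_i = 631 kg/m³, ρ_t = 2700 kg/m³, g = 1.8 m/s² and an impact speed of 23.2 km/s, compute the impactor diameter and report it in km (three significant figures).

Rearranging for d: d = [D / (0.91 · (631/2700)^0.381 · 23200^0.49 · 1.8^-0.19)]^(1/0.77).
D = 18700 m.
(631/2700)^0.381 = 0.5747
23200^0.49 = 137.7
1.8^-0.19 = 0.8943
Denominator = 0.91 × 0.5747 × 137.7 × 0.8943 = 64.40
D / 64.40 = 18700 / 64.40 = 290.4
d = 290.4^(1/0.77) = 290.4^1.2987 = 1580 m

d ≈ 1.58 km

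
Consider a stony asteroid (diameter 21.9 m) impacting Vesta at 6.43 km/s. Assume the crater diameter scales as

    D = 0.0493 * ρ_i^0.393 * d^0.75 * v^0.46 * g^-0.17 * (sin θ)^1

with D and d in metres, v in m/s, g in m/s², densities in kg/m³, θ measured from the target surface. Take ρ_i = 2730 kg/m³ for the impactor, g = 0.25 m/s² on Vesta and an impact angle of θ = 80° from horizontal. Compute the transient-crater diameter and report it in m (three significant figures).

D ≈ 787 m

In SI units: v = 6430 m/s.
ρ_i^0.393 = 2730^0.393 = 22.41
d^0.75 = 21.9^0.75 = 10.12
v^0.46 = 6430^0.46 = 56.46
g^-0.17 = 0.25^-0.17 = 1.266
(sin 80°)^1 = 0.9848^1 = 0.9848
D = 0.0493 × 22.41 × 10.12 × 56.46 × 1.266 × 0.9848 = 787.0 m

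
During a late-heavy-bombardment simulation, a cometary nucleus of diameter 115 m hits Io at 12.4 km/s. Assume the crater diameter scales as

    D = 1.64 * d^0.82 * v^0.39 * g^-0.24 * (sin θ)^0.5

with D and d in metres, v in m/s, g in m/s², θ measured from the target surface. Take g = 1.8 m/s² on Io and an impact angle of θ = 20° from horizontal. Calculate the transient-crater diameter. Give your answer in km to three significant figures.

D ≈ 1.61 km

In SI units: v = 12400 m/s.
d^0.82 = 115^0.82 = 48.95
v^0.39 = 12400^0.39 = 39.49
g^-0.24 = 1.8^-0.24 = 0.8684
(sin 20°)^0.5 = 0.3420^0.5 = 0.5848
D = 1.64 × 48.95 × 39.49 × 0.8684 × 0.5848 = 1610 m
   = 1.610 km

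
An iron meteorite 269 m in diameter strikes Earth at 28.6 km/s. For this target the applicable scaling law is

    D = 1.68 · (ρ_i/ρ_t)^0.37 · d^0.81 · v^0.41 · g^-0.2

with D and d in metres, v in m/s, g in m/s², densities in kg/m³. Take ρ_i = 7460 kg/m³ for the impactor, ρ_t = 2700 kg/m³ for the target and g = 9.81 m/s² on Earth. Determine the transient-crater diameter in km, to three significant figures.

In SI units: v = 28600 m/s.
(ρ_i/ρ_t)^0.37 = (7460/2700)^0.37 = 1.456
d^0.81 = 269^0.81 = 92.92
v^0.41 = 28600^0.41 = 67.16
g^-0.2 = 9.81^-0.2 = 0.6334
D = 1.68 × 1.456 × 92.92 × 67.16 × 0.6334 = 9669 m
   = 9.669 km

D ≈ 9.67 km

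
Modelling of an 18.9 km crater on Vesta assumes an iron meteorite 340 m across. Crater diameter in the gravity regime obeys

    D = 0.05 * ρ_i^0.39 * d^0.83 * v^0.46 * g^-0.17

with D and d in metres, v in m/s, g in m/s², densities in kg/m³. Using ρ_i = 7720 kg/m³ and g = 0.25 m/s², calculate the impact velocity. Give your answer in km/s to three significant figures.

Rearranging for v: v = [D / (0.05 · 7720^0.39 · 340^0.83 · 0.25^-0.17)]^(1/0.46).
D = 18900 m.
7720^0.39 = 32.82
340^0.83 = 126.2
0.25^-0.17 = 1.266
Denominator = 0.05 × 32.82 × 126.2 × 1.266 = 262.2
D / 262.2 = 18900 / 262.2 = 72.08
v = 72.08^(1/0.46) = 72.08^2.1739 = 10932 m/s

v ≈ 10.9 km/s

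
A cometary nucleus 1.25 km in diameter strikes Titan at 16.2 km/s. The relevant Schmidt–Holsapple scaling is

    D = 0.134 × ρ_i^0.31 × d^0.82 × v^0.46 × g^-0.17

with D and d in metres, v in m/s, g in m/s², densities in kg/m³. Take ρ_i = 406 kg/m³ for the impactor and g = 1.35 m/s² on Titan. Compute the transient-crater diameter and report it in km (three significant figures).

D ≈ 24.5 km

In SI units: d = 1250 m, v = 16200 m/s.
ρ_i^0.31 = 406^0.31 = 6.436
d^0.82 = 1250^0.82 = 346.3
v^0.46 = 16200^0.46 = 86.37
g^-0.17 = 1.35^-0.17 = 0.9503
D = 0.134 × 6.436 × 346.3 × 86.37 × 0.9503 = 24513 m
   = 24.51 km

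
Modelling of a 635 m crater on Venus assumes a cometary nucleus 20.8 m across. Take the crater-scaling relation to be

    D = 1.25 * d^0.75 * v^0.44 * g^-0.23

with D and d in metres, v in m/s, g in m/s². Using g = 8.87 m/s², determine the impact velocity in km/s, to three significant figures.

v ≈ 25.0 km/s

Rearranging for v: v = [D / (1.25 · 20.8^0.75 · 8.87^-0.23)]^(1/0.44).
20.8^0.75 = 9.740
8.87^-0.23 = 0.6053
Denominator = 1.25 × 9.740 × 0.6053 = 7.370
D / 7.370 = 635 / 7.370 = 86.16
v = 86.16^(1/0.44) = 86.16^2.2727 = 25025 m/s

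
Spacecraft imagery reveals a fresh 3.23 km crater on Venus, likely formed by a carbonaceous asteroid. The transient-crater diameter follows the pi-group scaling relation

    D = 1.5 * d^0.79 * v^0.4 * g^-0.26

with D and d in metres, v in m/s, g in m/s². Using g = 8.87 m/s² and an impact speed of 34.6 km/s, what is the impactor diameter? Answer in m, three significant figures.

Rearranging for d: d = [D / (1.5 · 34600^0.4 · 8.87^-0.26)]^(1/0.79).
D = 3230 m.
34600^0.4 = 65.41
8.87^-0.26 = 0.5669
Denominator = 1.5 × 65.41 × 0.5669 = 55.62
D / 55.62 = 3230 / 55.62 = 58.07
d = 58.07^(1/0.79) = 58.07^1.2658 = 170.9 m

d ≈ 171 m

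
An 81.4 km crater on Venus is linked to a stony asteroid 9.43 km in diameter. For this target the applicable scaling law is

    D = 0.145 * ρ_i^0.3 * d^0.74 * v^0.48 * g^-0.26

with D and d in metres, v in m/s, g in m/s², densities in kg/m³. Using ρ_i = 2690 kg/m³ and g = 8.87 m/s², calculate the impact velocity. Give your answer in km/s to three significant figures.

v ≈ 16.6 km/s

Rearranging for v: v = [D / (0.145 · 2690^0.3 · 9430^0.74 · 8.87^-0.26)]^(1/0.48).
D = 81400 m.
2690^0.3 = 10.69
9430^0.74 = 873.3
8.87^-0.26 = 0.5669
Denominator = 0.145 × 10.69 × 873.3 × 0.5669 = 767.4
D / 767.4 = 81400 / 767.4 = 106.1
v = 106.1^(1/0.48) = 106.1^2.0833 = 16602 m/s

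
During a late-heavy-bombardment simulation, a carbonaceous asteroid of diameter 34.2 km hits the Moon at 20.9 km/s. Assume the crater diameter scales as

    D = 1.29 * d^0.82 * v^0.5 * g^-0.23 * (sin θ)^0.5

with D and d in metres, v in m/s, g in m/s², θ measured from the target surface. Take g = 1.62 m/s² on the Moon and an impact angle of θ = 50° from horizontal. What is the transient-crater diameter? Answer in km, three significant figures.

D ≈ 763 km

In SI units: d = 34200 m, v = 20900 m/s.
d^0.82 = 34200^0.82 = 5223
v^0.5 = 20900^0.5 = 144.6
g^-0.23 = 1.62^-0.23 = 0.8950
(sin 50°)^0.5 = 0.7660^0.5 = 0.8752
D = 1.29 × 5223 × 144.6 × 0.8950 × 0.8752 = 7.631 × 10^5 m
   = 763.1 km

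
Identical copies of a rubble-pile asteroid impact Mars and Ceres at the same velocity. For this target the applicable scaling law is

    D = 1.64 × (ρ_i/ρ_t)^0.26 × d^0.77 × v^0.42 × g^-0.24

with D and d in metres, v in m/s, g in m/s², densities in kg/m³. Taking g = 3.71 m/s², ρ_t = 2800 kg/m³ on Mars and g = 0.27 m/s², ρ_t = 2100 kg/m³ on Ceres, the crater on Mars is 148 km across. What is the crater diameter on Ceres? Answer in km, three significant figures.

The impactor-only factors (d, v, ρ_i) cancel in the ratio, leaving D_Ceres/D_Mars = (g_Ceres/g_Mars)^-0.24 · (ρ_t,Mars/ρ_t,Ceres)^0.26.
(0.27/3.71)^-0.24 = 0.07278^-0.24 = 1.876
(2800/2100)^0.26 = 1.333^0.26 = 1.078
Ratio = 1.876 × 1.078 = 2.022
D_Ceres = 2.022 × 148 km = 299 km

D ≈ 299 km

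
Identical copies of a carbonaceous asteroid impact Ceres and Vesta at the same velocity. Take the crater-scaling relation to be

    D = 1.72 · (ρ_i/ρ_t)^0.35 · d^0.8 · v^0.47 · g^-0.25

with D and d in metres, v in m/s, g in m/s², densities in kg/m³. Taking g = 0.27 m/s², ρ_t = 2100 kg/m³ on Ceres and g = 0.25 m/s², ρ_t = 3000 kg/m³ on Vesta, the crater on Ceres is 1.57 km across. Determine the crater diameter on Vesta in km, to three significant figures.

D ≈ 1.41 km

The impactor-only factors (d, v, ρ_i) cancel in the ratio, leaving D_Vesta/D_Ceres = (g_Vesta/g_Ceres)^-0.25 · (ρ_t,Ceres/ρ_t,Vesta)^0.35.
(0.25/0.27)^-0.25 = 0.9259^-0.25 = 1.019
(2100/3000)^0.35 = 0.7000^0.35 = 0.8826
Ratio = 1.019 × 0.8826 = 0.8994
D_Vesta = 0.8994 × 1.57 km = 1.41 km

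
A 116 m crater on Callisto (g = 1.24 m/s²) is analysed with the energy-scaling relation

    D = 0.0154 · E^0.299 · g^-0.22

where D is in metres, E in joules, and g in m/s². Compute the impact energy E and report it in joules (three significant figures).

E ≈ 1.08 × 10^13 J

Rearranging: E = [D / (0.0154 · g^-0.22)]^(1/0.299).
g^-0.22 = 1.24^-0.22 = 0.9538
D / (0.0154 × 0.9538) = 116 / (0.01469) = 7.897 × 10^3
E = (7.897 × 10^3)^3.3445 = 1.084 × 10^13 J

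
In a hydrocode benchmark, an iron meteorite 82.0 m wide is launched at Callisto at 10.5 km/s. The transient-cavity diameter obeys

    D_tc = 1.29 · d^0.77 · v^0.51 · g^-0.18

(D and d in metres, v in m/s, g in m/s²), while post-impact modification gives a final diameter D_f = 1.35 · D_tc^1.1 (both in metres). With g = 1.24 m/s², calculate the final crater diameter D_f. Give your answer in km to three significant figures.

v = 10500 m/s.
d^0.77 = 82^0.77 = 29.76
v^0.51 = 10500^0.51 = 112.4
g^-0.18 = 1.24^-0.18 = 0.9620
D_tc = 1.29 × 29.76 × 112.4 × 0.9620 = 4151 m
D_f = 1.35 × (4151)^1.1 = 12891 m
     = 12.89 km

D_f ≈ 12.9 km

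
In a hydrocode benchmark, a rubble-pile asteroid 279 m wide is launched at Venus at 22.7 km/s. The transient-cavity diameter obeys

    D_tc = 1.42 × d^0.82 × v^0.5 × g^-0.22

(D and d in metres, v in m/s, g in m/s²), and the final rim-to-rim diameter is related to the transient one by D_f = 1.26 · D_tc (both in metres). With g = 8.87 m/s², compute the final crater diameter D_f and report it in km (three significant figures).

v = 22700 m/s.
d^0.82 = 279^0.82 = 101.3
v^0.5 = 22700^0.5 = 150.7
g^-0.22 = 8.87^-0.22 = 0.6187
D_tc = 1.42 × 101.3 × 150.7 × 0.6187 = 13410 m
D_f = 1.26 × 13410 = 16897 m
     = 16.90 km

D_f ≈ 16.9 km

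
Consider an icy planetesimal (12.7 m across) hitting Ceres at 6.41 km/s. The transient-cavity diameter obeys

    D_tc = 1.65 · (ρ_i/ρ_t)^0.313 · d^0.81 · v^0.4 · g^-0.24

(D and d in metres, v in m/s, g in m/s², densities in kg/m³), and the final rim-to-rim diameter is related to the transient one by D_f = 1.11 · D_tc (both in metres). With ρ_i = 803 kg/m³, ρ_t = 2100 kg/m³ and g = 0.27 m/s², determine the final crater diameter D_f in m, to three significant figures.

D_f ≈ 485 m

v = 6410 m/s.
(ρ_i/ρ_t)^0.313 = (803/2100)^0.313 = 0.7402
d^0.81 = 12.7^0.81 = 7.836
v^0.4 = 6410^0.4 = 33.32
g^-0.24 = 0.27^-0.24 = 1.369
D_tc = 1.65 × 0.7402 × 7.836 × 33.32 × 1.369 = 436.6 m
D_f = 1.11 × 436.6 = 484.6 m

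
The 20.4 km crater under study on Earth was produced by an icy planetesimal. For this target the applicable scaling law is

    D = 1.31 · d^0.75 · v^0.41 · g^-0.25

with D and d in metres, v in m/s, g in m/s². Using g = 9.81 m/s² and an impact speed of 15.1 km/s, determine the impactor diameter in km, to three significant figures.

d ≈ 4.32 km

Rearranging for d: d = [D / (1.31 · 15100^0.41 · 9.81^-0.25)]^(1/0.75).
D = 20400 m.
15100^0.41 = 51.69
9.81^-0.25 = 0.5650
Denominator = 1.31 × 51.69 × 0.5650 = 38.26
D / 38.26 = 20400 / 38.26 = 533.2
d = 533.2^(1/0.75) = 533.2^1.3333 = 4323 m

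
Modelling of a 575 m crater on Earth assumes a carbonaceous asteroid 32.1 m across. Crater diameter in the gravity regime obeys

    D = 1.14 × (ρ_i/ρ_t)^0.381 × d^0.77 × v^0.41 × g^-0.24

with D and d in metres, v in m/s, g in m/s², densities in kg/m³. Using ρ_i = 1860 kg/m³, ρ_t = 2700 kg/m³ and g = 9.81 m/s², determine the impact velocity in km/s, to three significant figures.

v ≈ 31.2 km/s

Rearranging for v: v = [D / (1.14 · (1860/2700)^0.381 · 32.1^0.77 · 9.81^-0.24)]^(1/0.41).
(1860/2700)^0.381 = 0.8676
32.1^0.77 = 14.45
9.81^-0.24 = 0.5781
Denominator = 1.14 × 0.8676 × 14.45 × 0.5781 = 8.262
D / 8.262 = 575 / 8.262 = 69.60
v = 69.60^(1/0.41) = 69.60^2.439 = 31198 m/s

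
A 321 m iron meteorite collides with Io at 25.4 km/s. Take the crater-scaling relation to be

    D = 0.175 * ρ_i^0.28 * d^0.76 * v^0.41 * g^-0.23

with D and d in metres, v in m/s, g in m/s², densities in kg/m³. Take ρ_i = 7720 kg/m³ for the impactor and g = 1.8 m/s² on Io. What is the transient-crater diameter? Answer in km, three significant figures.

D ≈ 9.63 km

In SI units: v = 25400 m/s.
ρ_i^0.28 = 7720^0.28 = 12.26
d^0.76 = 321^0.76 = 80.34
v^0.41 = 25400^0.41 = 63.97
g^-0.23 = 1.8^-0.23 = 0.8735
D = 0.175 × 12.26 × 80.34 × 63.97 × 0.8735 = 9632 m
   = 9.632 km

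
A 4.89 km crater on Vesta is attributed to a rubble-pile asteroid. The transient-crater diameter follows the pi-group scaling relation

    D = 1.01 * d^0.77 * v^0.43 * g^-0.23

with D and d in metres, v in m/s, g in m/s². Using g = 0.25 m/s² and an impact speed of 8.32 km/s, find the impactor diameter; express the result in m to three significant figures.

d ≈ 261 m

Rearranging for d: d = [D / (1.01 · 8320^0.43 · 0.25^-0.23)]^(1/0.77).
D = 4890 m.
8320^0.43 = 48.49
0.25^-0.23 = 1.376
Denominator = 1.01 × 48.49 × 1.376 = 67.39
D / 67.39 = 4890 / 67.39 = 72.56
d = 72.56^(1/0.77) = 72.56^1.2987 = 260.9 m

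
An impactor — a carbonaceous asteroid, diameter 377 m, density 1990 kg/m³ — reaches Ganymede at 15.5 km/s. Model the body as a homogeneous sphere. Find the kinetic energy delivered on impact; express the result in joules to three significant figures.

v = 15500 m/s.
Mass m = (π/6) ρ d³ = (π/6) × 1990 × (377)³ = 5.583 × 10^10 kg
E = ½ m v² = 0.5 × 5.583 × 10^10 × (15500)² = 6.707 × 10^18 J

E ≈ 6.71 × 10^18 J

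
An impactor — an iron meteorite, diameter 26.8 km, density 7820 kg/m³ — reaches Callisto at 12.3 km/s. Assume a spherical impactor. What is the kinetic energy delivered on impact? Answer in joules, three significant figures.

d = 26800 m; v = 12300 m/s.
Mass m = (π/6) ρ d³ = (π/6) × 7820 × (26800)³ = 7.882 × 10^16 kg
E = ½ m v² = 0.5 × 7.882 × 10^16 × (12300)² = 5.962 × 10^24 J

E ≈ 5.96 × 10^24 J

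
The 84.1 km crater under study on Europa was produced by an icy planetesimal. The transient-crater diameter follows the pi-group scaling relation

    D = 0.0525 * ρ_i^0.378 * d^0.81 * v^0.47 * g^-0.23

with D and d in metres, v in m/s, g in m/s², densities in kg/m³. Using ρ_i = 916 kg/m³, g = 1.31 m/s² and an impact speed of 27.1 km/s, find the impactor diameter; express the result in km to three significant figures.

d ≈ 5.48 km

Rearranging for d: d = [D / (0.0525 · 916^0.378 · 27100^0.47 · 1.31^-0.23)]^(1/0.81).
D = 84100 m.
916^0.378 = 13.17
27100^0.47 = 121.2
1.31^-0.23 = 0.9398
Denominator = 0.0525 × 13.17 × 121.2 × 0.9398 = 78.76
D / 78.76 = 84100 / 78.76 = 1068
d = 1068^(1/0.81) = 1068^1.2346 = 5484 m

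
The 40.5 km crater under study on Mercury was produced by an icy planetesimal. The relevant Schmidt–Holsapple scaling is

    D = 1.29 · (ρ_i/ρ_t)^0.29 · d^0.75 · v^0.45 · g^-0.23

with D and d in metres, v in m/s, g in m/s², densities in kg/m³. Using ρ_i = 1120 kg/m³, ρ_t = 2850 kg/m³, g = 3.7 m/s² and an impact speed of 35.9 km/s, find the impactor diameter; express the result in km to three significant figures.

Rearranging for d: d = [D / (1.29 · (1120/2850)^0.29 · 35900^0.45 · 3.7^-0.23)]^(1/0.75).
D = 40500 m.
(1120/2850)^0.29 = 0.7627
35900^0.45 = 112.1
3.7^-0.23 = 0.7401
Denominator = 1.29 × 0.7627 × 112.1 × 0.7401 = 81.63
D / 81.63 = 40500 / 81.63 = 496.1
d = 496.1^(1/0.75) = 496.1^1.3333 = 3926 m

d ≈ 3.93 km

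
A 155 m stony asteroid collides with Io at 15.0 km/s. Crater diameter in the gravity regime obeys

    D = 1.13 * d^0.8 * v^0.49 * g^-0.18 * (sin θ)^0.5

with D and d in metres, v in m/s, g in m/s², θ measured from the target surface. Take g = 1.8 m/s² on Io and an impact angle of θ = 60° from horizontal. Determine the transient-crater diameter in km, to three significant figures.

D ≈ 5.95 km

In SI units: v = 15000 m/s.
d^0.8 = 155^0.8 = 56.53
v^0.49 = 15000^0.49 = 111.2
g^-0.18 = 1.8^-0.18 = 0.8996
(sin 60°)^0.5 = 0.8660^0.5 = 0.9306
D = 1.13 × 56.53 × 111.2 × 0.8996 × 0.9306 = 5947 m
   = 5.947 km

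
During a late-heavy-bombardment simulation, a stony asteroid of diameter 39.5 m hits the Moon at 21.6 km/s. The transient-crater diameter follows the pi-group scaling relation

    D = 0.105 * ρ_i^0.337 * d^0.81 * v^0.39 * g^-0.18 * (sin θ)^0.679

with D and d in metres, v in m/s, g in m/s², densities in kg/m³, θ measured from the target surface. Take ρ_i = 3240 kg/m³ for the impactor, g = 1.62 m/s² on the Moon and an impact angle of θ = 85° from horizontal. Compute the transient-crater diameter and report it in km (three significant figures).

D ≈ 1.41 km

In SI units: v = 21600 m/s.
ρ_i^0.337 = 3240^0.337 = 15.24
d^0.81 = 39.5^0.81 = 19.64
v^0.39 = 21600^0.39 = 49.03
g^-0.18 = 1.62^-0.18 = 0.9168
(sin 85°)^0.679 = 0.9962^0.679 = 0.9974
D = 0.105 × 15.24 × 19.64 × 49.03 × 0.9168 × 0.9974 = 1409 m
   = 1.409 km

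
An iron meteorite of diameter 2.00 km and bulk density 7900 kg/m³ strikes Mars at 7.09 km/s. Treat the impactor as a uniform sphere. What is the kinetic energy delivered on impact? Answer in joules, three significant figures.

E ≈ 8.32 × 10^20 J

d = 2000 m; v = 7090 m/s.
Mass m = (π/6) ρ d³ = (π/6) × 7900 × (2000)³ = 3.309 × 10^13 kg
E = ½ m v² = 0.5 × 3.309 × 10^13 × (7090)² = 8.317 × 10^20 J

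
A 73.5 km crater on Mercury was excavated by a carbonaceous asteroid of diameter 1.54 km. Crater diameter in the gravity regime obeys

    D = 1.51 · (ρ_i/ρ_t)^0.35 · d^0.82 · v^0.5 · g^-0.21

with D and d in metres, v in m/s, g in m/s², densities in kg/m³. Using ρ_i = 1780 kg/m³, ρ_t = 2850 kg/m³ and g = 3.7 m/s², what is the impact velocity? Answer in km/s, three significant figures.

Rearranging for v: v = [D / (1.51 · (1780/2850)^0.35 · 1540^0.82 · 3.7^-0.21)]^(1/0.5).
D = 73500 m.
(1780/2850)^0.35 = 0.8481
1540^0.82 = 410.9
3.7^-0.21 = 0.7598
Denominator = 1.51 × 0.8481 × 410.9 × 0.7598 = 399.8
D / 399.8 = 73500 / 399.8 = 183.8
v = 183.8^(1/0.5) = 183.8^2 = 33782 m/s

v ≈ 33.8 km/s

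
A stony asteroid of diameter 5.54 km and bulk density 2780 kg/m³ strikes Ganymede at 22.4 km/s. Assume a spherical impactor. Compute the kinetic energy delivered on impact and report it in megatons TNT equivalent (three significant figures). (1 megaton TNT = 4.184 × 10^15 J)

d = 5540 m; v = 22400 m/s.
Mass m = (π/6) ρ d³ = (π/6) × 2780 × (5540)³ = 2.475 × 10^14 kg
E = ½ m v² = 0.5 × 2.475 × 10^14 × (22400)² = 6.209 × 10^22 J
   = 6.209 × 10^22 / 4.184×10^15 = 1.484 × 10^7 Mt

E ≈ 1.48 × 10^7 Mt TNT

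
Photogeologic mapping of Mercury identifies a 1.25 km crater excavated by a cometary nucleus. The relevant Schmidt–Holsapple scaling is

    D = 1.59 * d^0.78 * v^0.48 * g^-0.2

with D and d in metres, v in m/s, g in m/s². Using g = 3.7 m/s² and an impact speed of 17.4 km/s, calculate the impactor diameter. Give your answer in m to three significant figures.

Rearranging for d: d = [D / (1.59 · 17400^0.48 · 3.7^-0.2)]^(1/0.78).
D = 1250 m.
17400^0.48 = 108.5
3.7^-0.2 = 0.7698
Denominator = 1.59 × 108.5 × 0.7698 = 132.8
D / 132.8 = 1250 / 132.8 = 9.413
d = 9.413^(1/0.78) = 9.413^1.2821 = 17.72 m

d ≈ 17.7 m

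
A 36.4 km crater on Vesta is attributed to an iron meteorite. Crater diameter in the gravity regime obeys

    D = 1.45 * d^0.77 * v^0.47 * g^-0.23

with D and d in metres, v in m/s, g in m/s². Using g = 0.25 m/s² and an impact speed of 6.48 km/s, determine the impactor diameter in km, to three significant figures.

Rearranging for d: d = [D / (1.45 · 6480^0.47 · 0.25^-0.23)]^(1/0.77).
D = 36400 m.
6480^0.47 = 61.86
0.25^-0.23 = 1.376
Denominator = 1.45 × 61.86 × 1.376 = 123.4
D / 123.4 = 36400 / 123.4 = 295.0
d = 295.0^(1/0.77) = 295.0^1.2987 = 1613 m

d ≈ 1.61 km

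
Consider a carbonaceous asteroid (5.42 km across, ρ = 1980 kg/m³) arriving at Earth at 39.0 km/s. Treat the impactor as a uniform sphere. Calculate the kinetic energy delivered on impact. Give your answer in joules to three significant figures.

d = 5420 m; v = 39000 m/s.
Mass m = (π/6) ρ d³ = (π/6) × 1980 × (5420)³ = 1.651 × 10^14 kg
E = ½ m v² = 0.5 × 1.651 × 10^14 × (39000)² = 1.256 × 10^23 J

E ≈ 1.26 × 10^23 J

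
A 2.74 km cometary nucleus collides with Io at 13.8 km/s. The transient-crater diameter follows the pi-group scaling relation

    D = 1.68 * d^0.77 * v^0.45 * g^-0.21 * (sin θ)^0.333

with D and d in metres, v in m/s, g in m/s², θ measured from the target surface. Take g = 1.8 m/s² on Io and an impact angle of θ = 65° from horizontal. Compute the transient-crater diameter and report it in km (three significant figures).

D ≈ 46.5 km

In SI units: d = 2740 m, v = 13800 m/s.
d^0.77 = 2740^0.77 = 443.7
v^0.45 = 13800^0.45 = 72.94
g^-0.21 = 1.8^-0.21 = 0.8839
(sin 65°)^0.333 = 0.9063^0.333 = 0.9678
D = 1.68 × 443.7 × 72.94 × 0.8839 × 0.9678 = 46511 m
   = 46.51 km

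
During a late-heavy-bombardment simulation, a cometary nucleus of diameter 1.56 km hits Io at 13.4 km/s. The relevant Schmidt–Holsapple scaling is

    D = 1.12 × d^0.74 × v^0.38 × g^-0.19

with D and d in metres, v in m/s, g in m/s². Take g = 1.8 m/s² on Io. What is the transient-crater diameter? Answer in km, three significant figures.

D ≈ 8.55 km

In SI units: d = 1560 m, v = 13400 m/s.
d^0.74 = 1560^0.74 = 230.6
v^0.38 = 13400^0.38 = 37.01
g^-0.19 = 1.8^-0.19 = 0.8943
D = 1.12 × 230.6 × 37.01 × 0.8943 = 8548 m
   = 8.548 km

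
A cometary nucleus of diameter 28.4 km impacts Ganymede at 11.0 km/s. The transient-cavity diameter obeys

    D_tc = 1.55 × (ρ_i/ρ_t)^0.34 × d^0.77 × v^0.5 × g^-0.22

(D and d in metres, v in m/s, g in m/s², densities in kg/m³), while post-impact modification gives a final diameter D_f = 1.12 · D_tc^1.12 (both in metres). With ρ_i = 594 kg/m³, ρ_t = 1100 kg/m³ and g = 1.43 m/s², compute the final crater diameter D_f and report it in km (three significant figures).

In SI: d = 28400 m, v = 11000 m/s.
(ρ_i/ρ_t)^0.34 = (594/1100)^0.34 = 0.8110
d^0.77 = 28400^0.77 = 2686
v^0.5 = 11000^0.5 = 104.9
g^-0.22 = 1.43^-0.22 = 0.9243
D_tc = 1.55 × 0.8110 × 2686 × 104.9 × 0.9243 = 3.274 × 10^5 m
D_f = 1.12 × (3.274 × 10^5)^1.12 = 1.683 × 10^6 m
     = 1683 km

D_f ≈ 1680 km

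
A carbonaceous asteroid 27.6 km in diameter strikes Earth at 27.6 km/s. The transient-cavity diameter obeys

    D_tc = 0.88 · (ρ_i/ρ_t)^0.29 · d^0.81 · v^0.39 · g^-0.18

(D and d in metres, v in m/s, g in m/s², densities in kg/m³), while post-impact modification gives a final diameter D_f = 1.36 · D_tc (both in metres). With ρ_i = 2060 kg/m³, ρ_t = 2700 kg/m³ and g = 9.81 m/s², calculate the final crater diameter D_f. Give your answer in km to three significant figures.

In SI: d = 27600 m, v = 27600 m/s.
(ρ_i/ρ_t)^0.29 = (2060/2700)^0.29 = 0.9245
d^0.81 = 27600^0.81 = 3955
v^0.39 = 27600^0.39 = 53.95
g^-0.18 = 9.81^-0.18 = 0.6630
D_tc = 0.88 × 0.9245 × 3955 × 53.95 × 0.6630 = 1.151 × 10^5 m
D_f = 1.36 × 1.151 × 10^5 = 1.565 × 10^5 m
     = 156.5 km

D_f ≈ 157 km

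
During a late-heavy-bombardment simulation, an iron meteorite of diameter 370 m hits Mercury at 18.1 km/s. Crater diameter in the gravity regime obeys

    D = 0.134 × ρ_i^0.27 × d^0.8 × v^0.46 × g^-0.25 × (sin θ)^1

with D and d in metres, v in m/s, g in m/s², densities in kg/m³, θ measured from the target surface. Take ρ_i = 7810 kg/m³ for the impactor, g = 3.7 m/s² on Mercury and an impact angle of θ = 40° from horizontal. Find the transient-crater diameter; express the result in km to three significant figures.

D ≈ 7.20 km

In SI units: v = 18100 m/s.
ρ_i^0.27 = 7810^0.27 = 11.25
d^0.8 = 370^0.8 = 113.4
v^0.46 = 18100^0.46 = 90.89
g^-0.25 = 3.7^-0.25 = 0.7210
(sin 40°)^1 = 0.6428^1 = 0.6428
D = 0.134 × 11.25 × 113.4 × 90.89 × 0.7210 × 0.6428 = 7201 m
   = 7.201 km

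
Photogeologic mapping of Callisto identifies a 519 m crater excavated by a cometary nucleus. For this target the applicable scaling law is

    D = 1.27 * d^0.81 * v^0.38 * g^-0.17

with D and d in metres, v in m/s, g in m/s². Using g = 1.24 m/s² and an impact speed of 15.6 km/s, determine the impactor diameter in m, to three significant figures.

Rearranging for d: d = [D / (1.27 · 15600^0.38 · 1.24^-0.17)]^(1/0.81).
15600^0.38 = 39.21
1.24^-0.17 = 0.9641
Denominator = 1.27 × 39.21 × 0.9641 = 48.01
D / 48.01 = 519 / 48.01 = 10.81
d = 10.81^(1/0.81) = 10.81^1.2346 = 18.90 m

d ≈ 18.9 m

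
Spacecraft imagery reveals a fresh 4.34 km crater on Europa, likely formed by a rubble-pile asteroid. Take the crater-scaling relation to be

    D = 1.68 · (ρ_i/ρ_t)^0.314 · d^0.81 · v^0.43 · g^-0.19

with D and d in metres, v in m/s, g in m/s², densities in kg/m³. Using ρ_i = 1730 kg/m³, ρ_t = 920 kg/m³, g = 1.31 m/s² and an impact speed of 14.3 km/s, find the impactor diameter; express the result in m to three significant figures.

d ≈ 84.7 m

Rearranging for d: d = [D / (1.68 · (1730/920)^0.314 · 14300^0.43 · 1.31^-0.19)]^(1/0.81).
D = 4340 m.
(1730/920)^0.314 = 1.219
14300^0.43 = 61.21
1.31^-0.19 = 0.9500
Denominator = 1.68 × 1.219 × 61.21 × 0.9500 = 119.1
D / 119.1 = 4340 / 119.1 = 36.44
d = 36.44^(1/0.81) = 36.44^1.2346 = 84.71 m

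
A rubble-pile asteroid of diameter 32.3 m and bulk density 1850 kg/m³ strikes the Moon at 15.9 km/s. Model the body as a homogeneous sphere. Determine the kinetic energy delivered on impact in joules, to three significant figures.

E ≈ 4.13 × 10^15 J

v = 15900 m/s.
Mass m = (π/6) ρ d³ = (π/6) × 1850 × (32.3)³ = 3.264 × 10^7 kg
E = ½ m v² = 0.5 × 3.264 × 10^7 × (15900)² = 4.126 × 10^15 J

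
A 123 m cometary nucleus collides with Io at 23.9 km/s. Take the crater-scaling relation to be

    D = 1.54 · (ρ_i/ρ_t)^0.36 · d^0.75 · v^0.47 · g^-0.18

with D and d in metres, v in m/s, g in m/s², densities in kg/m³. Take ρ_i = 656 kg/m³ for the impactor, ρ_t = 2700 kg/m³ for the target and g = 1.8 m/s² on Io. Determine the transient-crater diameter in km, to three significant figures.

In SI units: v = 23900 m/s.
(ρ_i/ρ_t)^0.36 = (656/2700)^0.36 = 0.6009
d^0.75 = 123^0.75 = 36.93
v^0.47 = 23900^0.47 = 114.2
g^-0.18 = 1.8^-0.18 = 0.8996
D = 1.54 × 0.6009 × 36.93 × 114.2 × 0.8996 = 3511 m
   = 3.511 km

D ≈ 3.51 km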